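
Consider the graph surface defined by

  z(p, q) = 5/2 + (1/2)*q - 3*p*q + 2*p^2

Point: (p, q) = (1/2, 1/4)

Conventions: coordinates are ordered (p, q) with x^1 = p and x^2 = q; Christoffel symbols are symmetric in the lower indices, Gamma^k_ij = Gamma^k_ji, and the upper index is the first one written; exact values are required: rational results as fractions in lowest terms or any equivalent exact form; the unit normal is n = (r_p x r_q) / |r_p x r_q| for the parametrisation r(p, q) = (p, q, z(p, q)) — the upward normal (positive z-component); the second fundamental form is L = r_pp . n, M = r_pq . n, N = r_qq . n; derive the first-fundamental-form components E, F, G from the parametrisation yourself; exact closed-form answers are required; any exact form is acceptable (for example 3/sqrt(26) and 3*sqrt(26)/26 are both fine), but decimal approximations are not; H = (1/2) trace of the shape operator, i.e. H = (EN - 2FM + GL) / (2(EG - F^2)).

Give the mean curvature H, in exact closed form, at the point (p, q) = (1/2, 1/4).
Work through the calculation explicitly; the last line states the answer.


z_p = 5/4, z_q = -1, z_pp = 4, z_pq = -3, z_qq = 0
E = 41/16, F = -5/4, G = 2; answer radicand W^2 = 57/16
unnormalised second-form numerators: l = 4, m = -3, n = 0; L = l/sqrt(57/16), and similarly M = m/sqrt(W^2), N = n/sqrt(W^2)
H = (E*n - 2*F*m + G*l) / (2*(EG - F^2)*sqrt(W^2)); E*n - 2*F*m + G*l = 1/2, EG - F^2 = 57/16, so H = (4/57)/sqrt(57/16)

Answer: H = 16*sqrt(57)/3249


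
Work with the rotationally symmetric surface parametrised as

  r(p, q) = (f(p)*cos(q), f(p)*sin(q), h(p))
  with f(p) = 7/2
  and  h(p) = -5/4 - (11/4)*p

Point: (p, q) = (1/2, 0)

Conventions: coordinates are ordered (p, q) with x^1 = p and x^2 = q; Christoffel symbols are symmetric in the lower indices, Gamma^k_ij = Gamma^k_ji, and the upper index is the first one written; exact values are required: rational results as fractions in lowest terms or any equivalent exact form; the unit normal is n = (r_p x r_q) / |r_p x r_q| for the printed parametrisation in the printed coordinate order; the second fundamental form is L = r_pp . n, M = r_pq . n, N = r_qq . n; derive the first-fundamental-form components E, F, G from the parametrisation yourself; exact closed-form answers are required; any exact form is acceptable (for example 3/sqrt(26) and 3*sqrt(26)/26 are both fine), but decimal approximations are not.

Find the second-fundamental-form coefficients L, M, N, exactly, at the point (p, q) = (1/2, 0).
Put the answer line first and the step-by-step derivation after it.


Answer: L = 0, M = 0, N = -7/2

f = 7/2, f' = 0, f'' = 0, h' = -11/4, h'' = 0
E = 121/16, F = 0, G = 49/4; answer radicand W^2 = 121/16
unnormalised second-form numerators: l = 0, m = 0, n = -77/8; L = l/sqrt(121/16), and similarly M = m/sqrt(W^2), N = n/sqrt(W^2)


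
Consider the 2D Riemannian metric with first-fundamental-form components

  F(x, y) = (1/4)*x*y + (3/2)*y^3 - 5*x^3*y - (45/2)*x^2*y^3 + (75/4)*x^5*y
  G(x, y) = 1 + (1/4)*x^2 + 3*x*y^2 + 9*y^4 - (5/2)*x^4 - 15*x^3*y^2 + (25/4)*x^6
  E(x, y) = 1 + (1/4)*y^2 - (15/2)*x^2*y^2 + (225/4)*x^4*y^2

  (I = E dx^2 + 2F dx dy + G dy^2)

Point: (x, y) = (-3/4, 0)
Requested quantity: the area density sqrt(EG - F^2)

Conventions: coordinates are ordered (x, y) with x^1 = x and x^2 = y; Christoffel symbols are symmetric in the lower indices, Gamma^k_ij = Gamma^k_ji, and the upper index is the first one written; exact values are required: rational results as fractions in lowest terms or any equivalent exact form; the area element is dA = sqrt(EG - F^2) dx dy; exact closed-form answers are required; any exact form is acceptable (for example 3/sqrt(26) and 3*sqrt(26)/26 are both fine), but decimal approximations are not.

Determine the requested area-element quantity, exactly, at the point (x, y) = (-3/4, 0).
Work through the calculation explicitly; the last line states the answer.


E = 1, F = 0, G = 23953/16384; EG - F^2 = 23953/16384

Answer: sqrt(EG - F^2) = sqrt(23953)/128


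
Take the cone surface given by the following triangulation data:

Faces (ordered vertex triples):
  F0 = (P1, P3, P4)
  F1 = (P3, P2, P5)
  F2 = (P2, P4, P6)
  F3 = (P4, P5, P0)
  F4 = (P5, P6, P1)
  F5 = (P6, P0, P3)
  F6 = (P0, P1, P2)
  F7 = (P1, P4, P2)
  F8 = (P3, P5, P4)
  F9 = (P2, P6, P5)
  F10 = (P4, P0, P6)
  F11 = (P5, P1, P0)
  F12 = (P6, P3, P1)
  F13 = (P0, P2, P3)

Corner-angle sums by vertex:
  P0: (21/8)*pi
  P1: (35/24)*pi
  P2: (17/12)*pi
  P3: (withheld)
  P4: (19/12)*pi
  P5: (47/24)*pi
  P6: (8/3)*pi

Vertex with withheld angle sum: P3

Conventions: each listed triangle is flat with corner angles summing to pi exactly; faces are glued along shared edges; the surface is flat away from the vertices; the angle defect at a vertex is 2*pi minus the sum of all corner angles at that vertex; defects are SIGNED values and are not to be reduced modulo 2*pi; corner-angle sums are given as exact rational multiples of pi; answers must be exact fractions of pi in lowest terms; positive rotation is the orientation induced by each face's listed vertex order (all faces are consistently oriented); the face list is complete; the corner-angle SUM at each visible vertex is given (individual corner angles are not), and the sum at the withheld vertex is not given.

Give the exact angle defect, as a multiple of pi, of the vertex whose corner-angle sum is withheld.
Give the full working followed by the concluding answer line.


V = 7, E = 21, F = 14; chi = V - E + F = 0
Gauss-Bonnet: total defect = 2*pi*chi = 0; visible defects sum to (7/24)*pi

Answer: defect(P3) = (-7/24)*pi


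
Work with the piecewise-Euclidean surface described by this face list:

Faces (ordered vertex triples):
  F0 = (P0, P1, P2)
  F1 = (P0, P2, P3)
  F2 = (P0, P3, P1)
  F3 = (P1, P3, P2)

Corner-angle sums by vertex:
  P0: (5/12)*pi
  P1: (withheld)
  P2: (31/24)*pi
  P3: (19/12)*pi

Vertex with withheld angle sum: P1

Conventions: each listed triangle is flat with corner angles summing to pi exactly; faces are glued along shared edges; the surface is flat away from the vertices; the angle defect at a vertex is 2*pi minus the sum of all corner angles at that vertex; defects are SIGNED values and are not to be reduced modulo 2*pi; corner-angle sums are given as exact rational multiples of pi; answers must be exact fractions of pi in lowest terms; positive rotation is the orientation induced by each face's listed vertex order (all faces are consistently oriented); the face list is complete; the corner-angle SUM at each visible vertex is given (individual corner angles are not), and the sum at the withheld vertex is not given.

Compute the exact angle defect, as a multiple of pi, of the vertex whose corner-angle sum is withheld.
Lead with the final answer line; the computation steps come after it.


Answer: defect(P1) = (31/24)*pi

V = 4, E = 6, F = 4; chi = V - E + F = 2
Gauss-Bonnet: total defect = 2*pi*chi = 4*pi; visible defects sum to (65/24)*pi


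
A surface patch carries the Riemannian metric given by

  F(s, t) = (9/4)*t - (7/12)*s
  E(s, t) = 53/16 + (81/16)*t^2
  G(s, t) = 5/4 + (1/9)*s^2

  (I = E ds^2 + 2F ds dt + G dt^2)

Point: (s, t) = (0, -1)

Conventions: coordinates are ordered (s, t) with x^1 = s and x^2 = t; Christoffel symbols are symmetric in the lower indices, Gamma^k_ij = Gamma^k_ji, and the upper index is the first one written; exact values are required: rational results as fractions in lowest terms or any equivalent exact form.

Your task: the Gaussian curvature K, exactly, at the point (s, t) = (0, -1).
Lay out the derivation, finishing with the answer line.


E = 67/8, F = -9/4, G = 5/4, EG - F^2 = 173/32 at the point
E_s = 0, E_t = -81/8, F_s = -7/12, F_t = 9/4, G_s = 0, G_t = 0
E_tt = 81/8, F_st = 0, G_ss = 2/9
Brioschi: K = (det M1 - det M2) / (EG - F^2)^2 with the standard first/second-derivative matrices M1, M2.
M1 = [[-E_tt/2 + F_st - G_ss/2, E_s/2, F_s - E_t/2], [F_t - G_s/2, E, F], [G_t/2, F, G]] = [[-745/144, 0, 215/48], [9/4, 67/8, -9/4], [0, -9/4, 5/4]]; det M1 = -233375/4608
M2 = [[0, E_t/2, G_s/2], [E_t/2, E, F], [G_s/2, F, G]] = [[0, -81/16, 0], [-81/16, 67/8, -9/4], [0, -9/4, 5/4]]; det M2 = -32805/1024
det M1 - det M2 = -171505/9216; K = -171505/9216 / (173/32)^2 = -171505/269361

Answer: K = -171505/269361


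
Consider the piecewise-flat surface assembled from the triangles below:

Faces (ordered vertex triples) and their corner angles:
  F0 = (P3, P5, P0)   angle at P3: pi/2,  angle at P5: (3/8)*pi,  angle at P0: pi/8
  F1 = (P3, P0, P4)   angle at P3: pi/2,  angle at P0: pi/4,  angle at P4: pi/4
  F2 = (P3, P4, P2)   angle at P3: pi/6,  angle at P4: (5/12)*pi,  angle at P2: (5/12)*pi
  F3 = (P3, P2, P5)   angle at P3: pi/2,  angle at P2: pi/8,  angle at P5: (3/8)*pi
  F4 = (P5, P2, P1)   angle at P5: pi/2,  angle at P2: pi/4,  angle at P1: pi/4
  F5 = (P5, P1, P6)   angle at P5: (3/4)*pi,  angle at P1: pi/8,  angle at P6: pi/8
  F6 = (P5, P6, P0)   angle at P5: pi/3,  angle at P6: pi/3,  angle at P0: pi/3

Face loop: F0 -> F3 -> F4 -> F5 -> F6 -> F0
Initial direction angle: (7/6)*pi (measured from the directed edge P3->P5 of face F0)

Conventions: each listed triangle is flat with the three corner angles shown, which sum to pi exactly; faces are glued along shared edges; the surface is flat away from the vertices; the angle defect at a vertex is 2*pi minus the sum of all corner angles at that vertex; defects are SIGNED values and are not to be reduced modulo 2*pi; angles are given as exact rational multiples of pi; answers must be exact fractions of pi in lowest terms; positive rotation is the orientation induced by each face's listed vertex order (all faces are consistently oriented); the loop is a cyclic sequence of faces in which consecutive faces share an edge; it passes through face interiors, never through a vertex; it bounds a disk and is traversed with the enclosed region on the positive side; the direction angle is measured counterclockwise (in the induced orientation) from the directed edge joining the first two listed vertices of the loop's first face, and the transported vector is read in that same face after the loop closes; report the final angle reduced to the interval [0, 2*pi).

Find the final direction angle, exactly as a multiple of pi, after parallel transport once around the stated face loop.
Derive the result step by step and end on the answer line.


enclosed vertex P5: corner angles sum to (7/3)*pi, defect = 2*pi - (7/3)*pi = -pi/3
by Gauss-Bonnet the loop rotates the vector by the enclosed defect sum (positive orientation, mod 2*pi)
final angle = (7/6)*pi - pi/3 = (5/6)*pi (mod 2*pi)

Answer: final direction angle = (5/6)*pi


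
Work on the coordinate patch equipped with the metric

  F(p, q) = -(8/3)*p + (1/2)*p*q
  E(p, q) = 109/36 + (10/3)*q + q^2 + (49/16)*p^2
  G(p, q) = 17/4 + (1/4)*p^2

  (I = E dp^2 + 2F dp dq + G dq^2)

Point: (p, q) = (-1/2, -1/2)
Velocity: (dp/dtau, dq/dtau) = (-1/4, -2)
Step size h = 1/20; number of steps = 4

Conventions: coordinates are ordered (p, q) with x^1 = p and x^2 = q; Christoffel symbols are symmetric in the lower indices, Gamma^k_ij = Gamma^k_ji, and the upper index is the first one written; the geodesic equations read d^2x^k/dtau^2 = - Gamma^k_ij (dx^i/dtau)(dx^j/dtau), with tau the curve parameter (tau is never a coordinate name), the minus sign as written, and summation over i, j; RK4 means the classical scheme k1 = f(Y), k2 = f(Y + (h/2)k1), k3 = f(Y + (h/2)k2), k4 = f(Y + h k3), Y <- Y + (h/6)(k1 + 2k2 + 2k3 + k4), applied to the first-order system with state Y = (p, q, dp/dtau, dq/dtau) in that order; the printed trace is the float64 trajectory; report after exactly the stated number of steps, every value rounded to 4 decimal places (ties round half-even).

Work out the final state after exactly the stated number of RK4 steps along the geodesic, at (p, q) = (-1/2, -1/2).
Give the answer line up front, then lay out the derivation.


Answer: p = -0.5583, q = -0.8949, dp/dtau = -0.3376, dq/dtau = -1.9447

f(Y) = (dp/dtau, dq/dtau, -Gamma^p_ij Y'^i Y'^j, -Gamma^q_ij Y'^i Y'^j) with the Gammas evaluated at the stage position; h = 0.050000; intermediate values shown to 6 dp
step 0: p = -0.5000, q = -0.5000, dp/dtau = -0.2500, dq/dtau = -2.0000
step 1:
  k1: at (p, q) = (-0.500000, -0.500000), (dp/dtau, dq/dtau) = (-0.250000, -2.000000); Gamma_ppp = -0.079855, Gamma_ppq = 0.641830, Gamma_pqq = -0.066363, Gamma_qpp = -0.919856, Gamma_qpq = -0.246029, Gamma_qqq = 0.022442; k1 = (-0.250000, -2.000000, -0.371387, 0.213754)
  k2: at (p, q) = (-0.506250, -0.550000), (dp/dtau, dq/dtau) = (-0.259285, -1.994656); Gamma_ppp = -0.084544, Gamma_ppq = 0.656402, Gamma_pqq = -0.071595, Gamma_qpp = -0.911535, Gamma_qpq = -0.255927, Gamma_qqq = 0.024715; k2 = (-0.259285, -1.994656, -0.388425, 0.227673)
  k3: at (p, q) = (-0.506482, -0.549866), (dp/dtau, dq/dtau) = (-0.259711, -1.994308); Gamma_ppp = -0.084571, Gamma_ppq = 0.656286, Gamma_pqq = -0.071605, Gamma_qpp = -0.911516, Gamma_qpq = -0.255996, Gamma_qqq = 0.024728; k3 = (-0.259711, -1.994308, -0.389342, 0.228313)
  k4: at (p, q) = (-0.512986, -0.599715), (dp/dtau, dq/dtau) = (-0.269467, -1.988584); Gamma_ppp = -0.089751, Gamma_ppq = 0.670913, Gamma_pqq = -0.077364, Gamma_qpp = -0.902939, Gamma_qpq = -0.266285, Gamma_qqq = 0.027279; k4 = (-0.269467, -1.988584, -0.406577, 0.243072)
  Y <- Y + (h/6)(k1 + 2k2 + 2k3 + k4): p = -0.5130, q = -0.5997, dp/dtau = -0.2694, dq/dtau = -1.9886
step 2:
  k1: at (p, q) = (-0.512979, -0.599721), (dp/dtau, dq/dtau) = (-0.269446, -1.988593); Gamma_ppp = -0.089750, Gamma_ppq = 0.670917, Gamma_pqq = -0.077364, Gamma_qpp = -0.902939, Gamma_qpq = -0.266283, Gamma_qqq = 0.027279; k1 = (-0.269446, -1.988593, -0.406527, 0.243039)
  k2: at (p, q) = (-0.519715, -0.649436), (dp/dtau, dq/dtau) = (-0.279609, -1.982517); Gamma_ppp = -0.095477, Gamma_ppq = 0.685515, Gamma_pqq = -0.083709, Gamma_qpp = -0.894073, Gamma_qpq = -0.276935, Gamma_qqq = 0.030142; k2 = (-0.279609, -1.982517, -0.423529, 0.258456)
  k3: at (p, q) = (-0.519969, -0.649284), (dp/dtau, dq/dtau) = (-0.280034, -1.982132); Gamma_ppp = -0.095506, Gamma_ppq = 0.685372, Gamma_pqq = -0.083717, Gamma_qpp = -0.894050, Gamma_qpq = -0.277009, Gamma_qqq = 0.030159; k3 = (-0.280034, -1.982132, -0.424449, 0.259137)
  k4: at (p, q) = (-0.526981, -0.698828), (dp/dtau, dq/dtau) = (-0.290668, -1.975636); Gamma_ppp = -0.101849, Gamma_ppq = 0.699780, Gamma_pqq = -0.090712, Gamma_qpp = -0.884849, Gamma_qpq = -0.287998, Gamma_qqq = 0.033379; k4 = (-0.290668, -1.975636, -0.441036, 0.275243)
  Y <- Y + (h/6)(k1 + 2k2 + 2k3 + k4): p = -0.5270, q = -0.6988, dp/dtau = -0.2906, dq/dtau = -1.9756
step 3:
  k1: at (p, q) = (-0.526974, -0.698834), (dp/dtau, dq/dtau) = (-0.290642, -1.975648); Gamma_ppp = -0.101848, Gamma_ppq = 0.699784, Gamma_pqq = -0.090712, Gamma_qpp = -0.884849, Gamma_qpq = -0.287996, Gamma_qqq = 0.033379; k1 = (-0.290642, -1.975648, -0.440970, 0.275199)
  k2: at (p, q) = (-0.534240, -0.748225), (dp/dtau, dq/dtau) = (-0.301666, -1.968768); Gamma_ppp = -0.108878, Gamma_ppq = 0.713861, Gamma_pqq = -0.098429, Gamma_qpp = -0.875269, Gamma_qpq = -0.299265, Gamma_qqq = 0.037002; k2 = (-0.301666, -1.968768, -0.456515, 0.291704)
  k3: at (p, q) = (-0.534515, -0.748053), (dp/dtau, dq/dtau) = (-0.302055, -1.968355); Gamma_ppp = -0.108909, Gamma_ppq = 0.713691, Gamma_pqq = -0.098434, Gamma_qpp = -0.875243, Gamma_qpq = -0.299343, Gamma_qqq = 0.037021; k3 = (-0.302055, -1.968355, -0.457341, 0.292368)
  k4: at (p, q) = (-0.542077, -0.797251), (dp/dtau, dq/dtau) = (-0.313509, -1.961029); Gamma_ppp = -0.116712, Gamma_ppq = 0.727203, Gamma_pqq = -0.106945, Gamma_qpp = -0.865227, Gamma_qpq = -0.310829, Gamma_qqq = 0.041102; k4 = (-0.313509, -1.961029, -0.471425, 0.309173)
  Y <- Y + (h/6)(k1 + 2k2 + 2k3 + k4): p = -0.5421, q = -0.7973, dp/dtau = -0.3135, dq/dtau = -1.9610
step 4:
  k1: at (p, q) = (-0.542070, -0.797258), (dp/dtau, dq/dtau) = (-0.313476, -1.961043); Gamma_ppp = -0.116711, Gamma_ppq = 0.727208, Gamma_pqq = -0.106946, Gamma_qpp = -0.865227, Gamma_qpq = -0.310828, Gamma_qqq = 0.041102; k1 = (-0.313476, -1.961043, -0.471339, 0.309115)
  k2: at (p, q) = (-0.549907, -0.846284), (dp/dtau, dq/dtau) = (-0.325259, -1.953316); Gamma_ppp = -0.125375, Gamma_ppq = 0.739933, Gamma_pqq = -0.116338, Gamma_qpp = -0.854718, Gamma_qpq = -0.322430, Gamma_qqq = 0.045698; k2 = (-0.325259, -1.953316, -0.483067, 0.325769)
  k3: at (p, q) = (-0.550202, -0.846091), (dp/dtau, dq/dtau) = (-0.325553, -1.952899); Gamma_ppp = -0.125406, Gamma_ppq = 0.739737, Gamma_pqq = -0.116336, Gamma_qpp = -0.854687, Gamma_qpq = -0.322511, Gamma_qqq = 0.045719; k3 = (-0.325553, -1.952899, -0.483633, 0.326305)
  k4: at (p, q) = (-0.558348, -0.894903), (dp/dtau, dq/dtau) = (-0.337658, -1.944728); Gamma_ppp = -0.135029, Gamma_ppq = 0.751349, Gamma_pqq = -0.126689, Gamma_qpp = -0.843611, Gamma_qpq = -0.334109, Gamma_qqq = 0.050898; k4 = (-0.337658, -1.944728, -0.492222, 0.342476)
  Y <- Y + (h/6)(k1 + 2k2 + 2k3 + k4): p = -0.5583, q = -0.8949, dp/dtau = -0.3376, dq/dtau = -1.9447


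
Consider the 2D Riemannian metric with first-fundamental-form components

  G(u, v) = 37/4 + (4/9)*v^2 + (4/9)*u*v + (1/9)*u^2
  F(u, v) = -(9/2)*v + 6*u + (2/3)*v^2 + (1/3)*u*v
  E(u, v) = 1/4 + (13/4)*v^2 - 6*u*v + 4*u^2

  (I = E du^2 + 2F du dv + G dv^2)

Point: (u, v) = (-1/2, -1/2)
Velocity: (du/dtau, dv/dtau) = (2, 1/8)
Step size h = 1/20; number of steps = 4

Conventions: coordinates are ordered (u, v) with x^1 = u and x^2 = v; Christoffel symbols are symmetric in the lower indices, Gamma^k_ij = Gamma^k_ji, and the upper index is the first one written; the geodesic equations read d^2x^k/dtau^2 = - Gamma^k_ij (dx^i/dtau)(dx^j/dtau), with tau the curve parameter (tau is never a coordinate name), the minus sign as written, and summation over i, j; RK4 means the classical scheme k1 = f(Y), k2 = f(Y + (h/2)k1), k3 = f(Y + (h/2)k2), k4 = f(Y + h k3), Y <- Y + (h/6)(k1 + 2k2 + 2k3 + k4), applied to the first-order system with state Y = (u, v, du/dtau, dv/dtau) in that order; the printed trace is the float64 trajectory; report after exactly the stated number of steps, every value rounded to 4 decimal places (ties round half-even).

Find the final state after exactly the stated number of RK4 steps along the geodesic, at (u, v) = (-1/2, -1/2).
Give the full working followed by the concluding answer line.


f(Y) = (du/dtau, dv/dtau, -Gamma^u_ij Y'^i Y'^j, -Gamma^v_ij Y'^i Y'^j) with the Gammas evaluated at the stage position; h = 0.050000; intermediate values shown to 6 dp
step 0: u = -0.5000, v = -0.5000, du/dtau = 2.0000, dv/dtau = 0.1250
step 1:
  k1: at (u, v) = (-0.500000, -0.500000), (du/dtau, dv/dtau) = (2.000000, 0.125000); Gamma_uuu = -0.347648, Gamma_uuv = -0.249489, Gamma_uvv = -9.668712, Gamma_vuu = 0.608896, Gamma_vuv = -0.030675, Gamma_vvv = -0.543967; k1 = (2.000000, 0.125000, 1.666411, -2.411746)
  k2: at (u, v) = (-0.450000, -0.496875), (du/dtau, dv/dtau) = (2.041660, 0.064706); Gamma_uuu = -0.319466, Gamma_uuv = -0.521167, Gamma_uvv = -10.009564, Gamma_vuu = 0.635690, Gamma_vuv = -0.029283, Gamma_vvv = -0.271304; k2 = (2.041660, 0.064706, 1.511265, -2.640922)
  k3: at (u, v) = (-0.448958, -0.498382), (du/dtau, dv/dtau) = (2.037782, 0.058977); Gamma_uuu = -0.319372, Gamma_uuv = -0.535424, Gamma_uvv = -9.995502, Gamma_vuu = 0.636917, Gamma_vuv = -0.028847, Gamma_vvv = -0.256151; k3 = (2.037782, 0.058977, 1.489674, -2.637008)
  k4: at (u, v) = (-0.398111, -0.497051), (du/dtau, dv/dtau) = (2.074484, -0.006850); Gamma_uuu = -0.307277, Gamma_uuv = -0.841327, Gamma_uvv = -10.297565, Gamma_vuu = 0.663429, Gamma_vuv = -0.009345, Gamma_vvv = 0.052968; k4 = (2.074484, -0.006850, 1.298931, -2.855322)
  Y <- Y + (h/6)(k1 + 2k2 + 2k3 + k4): u = -0.3981, v = -0.4970, du/dtau = 2.0747, dv/dtau = -0.0069
step 2:
  k1: at (u, v) = (-0.398055, -0.496954), (du/dtau, dv/dtau) = (2.074727, -0.006858); Gamma_uuu = -0.307218, Gamma_uuv = -0.841187, Gamma_uvv = -10.299193, Gamma_vuu = 0.663415, Gamma_vuv = -0.009360, Gamma_vvv = 0.052782; k1 = (2.074727, -0.006858, 1.298964, -2.855934)
  k2: at (u, v) = (-0.346187, -0.497125), (du/dtau, dv/dtau) = (2.107201, -0.078256); Gamma_uuu = -0.314934, Gamma_uuv = -1.178619, Gamma_uvv = -10.561292, Gamma_vuu = 0.691213, Gamma_vuv = 0.031892, Gamma_vvv = 0.395487; k2 = (2.107201, -0.078256, 1.074366, -3.061093)
  k3: at (u, v) = (-0.345375, -0.498910), (du/dtau, dv/dtau) = (2.101586, -0.083385); Gamma_uuu = -0.316908, Gamma_uuv = -1.192449, Gamma_uvv = -10.540324, Gamma_vuu = 0.692516, Gamma_vuv = 0.034203, Gamma_vvv = 0.410333; k3 = (2.101586, -0.083385, 1.055030, -3.049475)
  k4: at (u, v) = (-0.292976, -0.501123), (du/dtau, dv/dtau) = (2.127478, -0.159331); Gamma_uuu = -0.350371, Gamma_uuv = -1.556650, Gamma_uvv = -10.745404, Gamma_vuu = 0.724078, Gamma_vuv = 0.102459, Gamma_vvv = 0.782036; k4 = (2.127478, -0.159331, 0.803295, -3.227687)
  Y <- Y + (h/6)(k1 + 2k2 + 2k3 + k4): u = -0.2929, v = -0.5010, du/dtau = 2.1277, dv/dtau = -0.1594
step 3:
  k1: at (u, v) = (-0.292890, -0.501033), (du/dtau, dv/dtau) = (2.127736, -0.159397); Gamma_uuu = -0.350323, Gamma_uuv = -1.556847, Gamma_uvv = -10.747033, Gamma_vuu = 0.724080, Gamma_vuv = 0.102481, Gamma_vvv = 0.782198; k1 = (2.127736, -0.159397, 0.803033, -3.228459)
  k2: at (u, v) = (-0.239697, -0.505018), (du/dtau, dv/dtau) = (2.147811, -0.240109); Gamma_uuu = -0.412651, Gamma_uuv = -1.943602, Gamma_uvv = -10.895757, Gamma_vuu = 0.762453, Gamma_vuv = 0.200750, Gamma_vvv = 1.178530; k2 = (2.147811, -0.240109, 0.527099, -3.378157)
  k3: at (u, v) = (-0.239195, -0.507036), (du/dtau, dv/dtau) = (2.140913, -0.243851); Gamma_uuu = -0.416611, Gamma_uuv = -1.954947, Gamma_uvv = -10.869156, Gamma_vuu = 0.764195, Gamma_vuv = 0.204751, Gamma_vvv = 1.190978; k3 = (2.140913, -0.243851, 0.514641, -3.359727)
  k4: at (u, v) = (-0.185845, -0.513226), (du/dtau, dv/dtau) = (2.153468, -0.327384); Gamma_uuu = -0.511968, Gamma_uuv = -2.354243, Gamma_uvv = -10.949651, Gamma_vuu = 0.813431, Gamma_vuv = 0.336287, Gamma_vvv = 1.602017; k4 = (2.153468, -0.327384, 0.228268, -3.469758)
  Y <- Y + (h/6)(k1 + 2k2 + 2k3 + k4): u = -0.1857, v = -0.5132, du/dtau = 2.1537, dv/dtau = -0.3275
step 4:
  k1: at (u, v) = (-0.185735, -0.513155), (du/dtau, dv/dtau) = (2.153692, -0.327514); Gamma_uuu = -0.512034, Gamma_uuv = -2.354785, Gamma_uvv = -10.950929, Gamma_vuu = 0.813475, Gamma_vuv = 0.336441, Gamma_vvv = 1.602541; k1 = (2.153692, -0.327514, 0.227706, -3.470484)
  k2: at (u, v) = (-0.131893, -0.521343), (du/dtau, dv/dtau) = (2.159385, -0.414276); Gamma_uuu = -0.641964, Gamma_uuv = -2.761821, Gamma_uvv = -10.966335, Gamma_vuu = 0.877777, Gamma_vuv = 0.502697, Gamma_vvv = 2.023404; k2 = (2.159385, -0.414276, -0.065813, -3.540885)
  k3: at (u, v) = (-0.131750, -0.523512), (du/dtau, dv/dtau) = (2.152047, -0.416036); Gamma_uuu = -0.647099, Gamma_uuv = -2.769031, Gamma_uvv = -10.937040, Gamma_vuu = 0.880193, Gamma_vuv = 0.507528, Gamma_vvv = 2.031774; k3 = (2.152047, -0.416036, -0.068425, -3.519304)
  k4: at (u, v) = (-0.078133, -0.533957), (du/dtau, dv/dtau) = (2.150271, -0.503479); Gamma_uuu = -0.812026, Gamma_uuv = -3.170866, Gamma_uvv = -10.884213, Gamma_vuu = 0.964149, Gamma_vuv = 0.707960, Gamma_vvv = 2.449536; k4 = (2.150271, -0.503479, -0.352077, -3.545939)
  Y <- Y + (h/6)(k1 + 2k2 + 2k3 + k4): u = -0.0780, v = -0.5339, du/dtau = 2.1504, dv/dtau = -0.5037

Answer: u = -0.0780, v = -0.5339, du/dtau = 2.1504, dv/dtau = -0.5037


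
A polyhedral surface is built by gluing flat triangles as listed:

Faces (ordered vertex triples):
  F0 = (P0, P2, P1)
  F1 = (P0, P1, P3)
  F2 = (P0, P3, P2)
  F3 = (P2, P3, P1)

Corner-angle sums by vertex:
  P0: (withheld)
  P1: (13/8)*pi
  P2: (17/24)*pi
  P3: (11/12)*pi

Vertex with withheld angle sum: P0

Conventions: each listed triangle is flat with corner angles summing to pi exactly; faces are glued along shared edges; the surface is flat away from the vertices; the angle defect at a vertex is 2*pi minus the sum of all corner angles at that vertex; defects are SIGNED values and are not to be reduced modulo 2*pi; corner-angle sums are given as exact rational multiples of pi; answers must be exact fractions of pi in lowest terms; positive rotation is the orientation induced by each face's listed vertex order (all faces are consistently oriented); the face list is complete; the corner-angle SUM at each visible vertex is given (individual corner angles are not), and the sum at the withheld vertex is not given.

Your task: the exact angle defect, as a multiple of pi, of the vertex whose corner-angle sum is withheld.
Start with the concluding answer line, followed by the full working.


Answer: defect(P0) = (5/4)*pi

V = 4, E = 6, F = 4; chi = V - E + F = 2
Gauss-Bonnet: total defect = 2*pi*chi = 4*pi; visible defects sum to (11/4)*pi


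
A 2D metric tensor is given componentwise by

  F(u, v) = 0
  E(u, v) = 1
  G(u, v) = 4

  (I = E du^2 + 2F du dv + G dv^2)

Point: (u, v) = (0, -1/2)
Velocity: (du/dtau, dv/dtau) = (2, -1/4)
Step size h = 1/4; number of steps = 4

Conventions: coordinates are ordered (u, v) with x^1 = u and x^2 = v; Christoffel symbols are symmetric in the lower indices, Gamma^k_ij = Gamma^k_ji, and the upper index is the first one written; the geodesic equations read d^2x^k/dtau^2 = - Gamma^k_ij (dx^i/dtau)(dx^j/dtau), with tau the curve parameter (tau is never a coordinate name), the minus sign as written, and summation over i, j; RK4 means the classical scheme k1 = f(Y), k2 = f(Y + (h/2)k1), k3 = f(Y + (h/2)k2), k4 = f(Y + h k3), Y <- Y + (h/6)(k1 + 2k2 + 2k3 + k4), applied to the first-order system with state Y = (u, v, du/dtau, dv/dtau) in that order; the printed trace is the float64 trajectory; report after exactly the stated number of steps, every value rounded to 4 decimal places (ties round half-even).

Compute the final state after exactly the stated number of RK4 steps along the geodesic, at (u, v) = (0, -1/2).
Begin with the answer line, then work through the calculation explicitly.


Answer: u = 2.0000, v = -0.7500, du/dtau = 2.0000, dv/dtau = -0.2500

f(Y) = (du/dtau, dv/dtau, -Gamma^u_ij Y'^i Y'^j, -Gamma^v_ij Y'^i Y'^j) with the Gammas evaluated at the stage position; h = 0.250000; intermediate values shown to 6 dp
step 0: u = 0.0000, v = -0.5000, du/dtau = 2.0000, dv/dtau = -0.2500
step 1:
  k1: at (u, v) = (0.000000, -0.500000), (du/dtau, dv/dtau) = (2.000000, -0.250000); Gamma_uuu = 0.000000, Gamma_uuv = 0.000000, Gamma_uvv = 0.000000, Gamma_vuu = 0.000000, Gamma_vuv = 0.000000, Gamma_vvv = 0.000000; k1 = (2.000000, -0.250000, 0.000000, 0.000000)
  k2: at (u, v) = (0.250000, -0.531250), (du/dtau, dv/dtau) = (2.000000, -0.250000); Gamma_uuu = 0.000000, Gamma_uuv = 0.000000, Gamma_uvv = 0.000000, Gamma_vuu = 0.000000, Gamma_vuv = 0.000000, Gamma_vvv = 0.000000; k2 = (2.000000, -0.250000, 0.000000, 0.000000)
  k3: at (u, v) = (0.250000, -0.531250), (du/dtau, dv/dtau) = (2.000000, -0.250000); Gamma_uuu = 0.000000, Gamma_uuv = 0.000000, Gamma_uvv = 0.000000, Gamma_vuu = 0.000000, Gamma_vuv = 0.000000, Gamma_vvv = 0.000000; k3 = (2.000000, -0.250000, 0.000000, 0.000000)
  k4: at (u, v) = (0.500000, -0.562500), (du/dtau, dv/dtau) = (2.000000, -0.250000); Gamma_uuu = 0.000000, Gamma_uuv = 0.000000, Gamma_uvv = 0.000000, Gamma_vuu = 0.000000, Gamma_vuv = 0.000000, Gamma_vvv = 0.000000; k4 = (2.000000, -0.250000, 0.000000, 0.000000)
  Y <- Y + (h/6)(k1 + 2k2 + 2k3 + k4): u = 0.5000, v = -0.5625, du/dtau = 2.0000, dv/dtau = -0.2500
step 2:
  k1: at (u, v) = (0.500000, -0.562500), (du/dtau, dv/dtau) = (2.000000, -0.250000); Gamma_uuu = 0.000000, Gamma_uuv = 0.000000, Gamma_uvv = 0.000000, Gamma_vuu = 0.000000, Gamma_vuv = 0.000000, Gamma_vvv = 0.000000; k1 = (2.000000, -0.250000, 0.000000, 0.000000)
  k2: at (u, v) = (0.750000, -0.593750), (du/dtau, dv/dtau) = (2.000000, -0.250000); Gamma_uuu = 0.000000, Gamma_uuv = 0.000000, Gamma_uvv = 0.000000, Gamma_vuu = 0.000000, Gamma_vuv = 0.000000, Gamma_vvv = 0.000000; k2 = (2.000000, -0.250000, 0.000000, 0.000000)
  k3: at (u, v) = (0.750000, -0.593750), (du/dtau, dv/dtau) = (2.000000, -0.250000); Gamma_uuu = 0.000000, Gamma_uuv = 0.000000, Gamma_uvv = 0.000000, Gamma_vuu = 0.000000, Gamma_vuv = 0.000000, Gamma_vvv = 0.000000; k3 = (2.000000, -0.250000, 0.000000, 0.000000)
  k4: at (u, v) = (1.000000, -0.625000), (du/dtau, dv/dtau) = (2.000000, -0.250000); Gamma_uuu = 0.000000, Gamma_uuv = 0.000000, Gamma_uvv = 0.000000, Gamma_vuu = 0.000000, Gamma_vuv = 0.000000, Gamma_vvv = 0.000000; k4 = (2.000000, -0.250000, 0.000000, 0.000000)
  Y <- Y + (h/6)(k1 + 2k2 + 2k3 + k4): u = 1.0000, v = -0.6250, du/dtau = 2.0000, dv/dtau = -0.2500
step 3:
  k1: at (u, v) = (1.000000, -0.625000), (du/dtau, dv/dtau) = (2.000000, -0.250000); Gamma_uuu = 0.000000, Gamma_uuv = 0.000000, Gamma_uvv = 0.000000, Gamma_vuu = 0.000000, Gamma_vuv = 0.000000, Gamma_vvv = 0.000000; k1 = (2.000000, -0.250000, 0.000000, 0.000000)
  k2: at (u, v) = (1.250000, -0.656250), (du/dtau, dv/dtau) = (2.000000, -0.250000); Gamma_uuu = 0.000000, Gamma_uuv = 0.000000, Gamma_uvv = 0.000000, Gamma_vuu = 0.000000, Gamma_vuv = 0.000000, Gamma_vvv = 0.000000; k2 = (2.000000, -0.250000, 0.000000, 0.000000)
  k3: at (u, v) = (1.250000, -0.656250), (du/dtau, dv/dtau) = (2.000000, -0.250000); Gamma_uuu = 0.000000, Gamma_uuv = 0.000000, Gamma_uvv = 0.000000, Gamma_vuu = 0.000000, Gamma_vuv = 0.000000, Gamma_vvv = 0.000000; k3 = (2.000000, -0.250000, 0.000000, 0.000000)
  k4: at (u, v) = (1.500000, -0.687500), (du/dtau, dv/dtau) = (2.000000, -0.250000); Gamma_uuu = 0.000000, Gamma_uuv = 0.000000, Gamma_uvv = 0.000000, Gamma_vuu = 0.000000, Gamma_vuv = 0.000000, Gamma_vvv = 0.000000; k4 = (2.000000, -0.250000, 0.000000, 0.000000)
  Y <- Y + (h/6)(k1 + 2k2 + 2k3 + k4): u = 1.5000, v = -0.6875, du/dtau = 2.0000, dv/dtau = -0.2500
step 4:
  k1: at (u, v) = (1.500000, -0.687500), (du/dtau, dv/dtau) = (2.000000, -0.250000); Gamma_uuu = 0.000000, Gamma_uuv = 0.000000, Gamma_uvv = 0.000000, Gamma_vuu = 0.000000, Gamma_vuv = 0.000000, Gamma_vvv = 0.000000; k1 = (2.000000, -0.250000, 0.000000, 0.000000)
  k2: at (u, v) = (1.750000, -0.718750), (du/dtau, dv/dtau) = (2.000000, -0.250000); Gamma_uuu = 0.000000, Gamma_uuv = 0.000000, Gamma_uvv = 0.000000, Gamma_vuu = 0.000000, Gamma_vuv = 0.000000, Gamma_vvv = 0.000000; k2 = (2.000000, -0.250000, 0.000000, 0.000000)
  k3: at (u, v) = (1.750000, -0.718750), (du/dtau, dv/dtau) = (2.000000, -0.250000); Gamma_uuu = 0.000000, Gamma_uuv = 0.000000, Gamma_uvv = 0.000000, Gamma_vuu = 0.000000, Gamma_vuv = 0.000000, Gamma_vvv = 0.000000; k3 = (2.000000, -0.250000, 0.000000, 0.000000)
  k4: at (u, v) = (2.000000, -0.750000), (du/dtau, dv/dtau) = (2.000000, -0.250000); Gamma_uuu = 0.000000, Gamma_uuv = 0.000000, Gamma_uvv = 0.000000, Gamma_vuu = 0.000000, Gamma_vuv = 0.000000, Gamma_vvv = 0.000000; k4 = (2.000000, -0.250000, 0.000000, 0.000000)
  Y <- Y + (h/6)(k1 + 2k2 + 2k3 + k4): u = 2.0000, v = -0.7500, du/dtau = 2.0000, dv/dtau = -0.2500


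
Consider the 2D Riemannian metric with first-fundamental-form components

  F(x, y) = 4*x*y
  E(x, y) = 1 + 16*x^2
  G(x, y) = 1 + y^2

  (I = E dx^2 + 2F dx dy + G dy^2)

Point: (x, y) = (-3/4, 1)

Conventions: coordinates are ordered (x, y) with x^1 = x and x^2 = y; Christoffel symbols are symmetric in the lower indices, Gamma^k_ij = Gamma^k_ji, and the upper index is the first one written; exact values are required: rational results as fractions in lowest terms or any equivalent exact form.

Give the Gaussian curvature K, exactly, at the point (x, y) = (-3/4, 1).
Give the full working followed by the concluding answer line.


E = 10, F = -3, G = 2, EG - F^2 = 11 at the point
E_x = -24, E_y = 0, F_x = 4, F_y = -3, G_x = 0, G_y = 2
E_yy = 0, F_xy = 4, G_xx = 0
The intrinsic route: Brioschi's K = (det M1 - det M2)/(EG - F^2)^2.
M1 = [[-E_yy/2 + F_xy - G_xx/2, E_x/2, F_x - E_y/2], [F_y - G_x/2, E, F], [G_y/2, F, G]] = [[4, -12, 4], [-3, 10, -3], [1, -3, 2]]; det M1 = 4
M2 = [[0, E_y/2, G_x/2], [E_y/2, E, F], [G_x/2, F, G]] = [[0, 0, 0], [0, 10, -3], [0, -3, 2]]; det M2 = 0
det M1 - det M2 = 4; K = 4 / (11)^2 = 4/121

Answer: K = 4/121


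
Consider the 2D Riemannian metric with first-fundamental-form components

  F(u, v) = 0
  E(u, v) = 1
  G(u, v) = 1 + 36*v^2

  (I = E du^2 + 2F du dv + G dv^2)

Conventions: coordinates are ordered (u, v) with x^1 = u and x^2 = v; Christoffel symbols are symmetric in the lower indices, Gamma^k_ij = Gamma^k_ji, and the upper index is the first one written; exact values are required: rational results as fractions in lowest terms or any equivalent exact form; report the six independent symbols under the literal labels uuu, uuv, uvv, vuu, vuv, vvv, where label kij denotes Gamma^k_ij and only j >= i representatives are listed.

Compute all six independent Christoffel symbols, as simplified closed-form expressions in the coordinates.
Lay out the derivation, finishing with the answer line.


E = 1; F = 0; G = 1 + 36*v^2
Gamma^k_ij = (1/2) g^{kl} (d_i g_jl + d_j g_il - d_l g_ij), with g^inv = (1/(EG-F^2)) [[G, -F], [-F, E]]
first partials: E_u = 0, E_v = 0, F_u = 0, F_v = 0, G_u = 0, G_v = 72*v
D = EG - F^2 = 1 + 36*v^2
expanded: Gamma^u_uu = (G E_u - 2F F_u + F E_v)/(2D), Gamma^u_uv = (G E_v - F G_u)/(2D), Gamma^u_vv = (2G F_v - G G_u - F G_v)/(2D), Gamma^v_uu = (2E F_u - E E_v - F E_u)/(2D), Gamma^v_uv = (E G_u - F E_v)/(2D), Gamma^v_vv = (E G_v - 2F F_v + F G_u)/(2D); substitute and cancel common factors

Answer: Gamma_uuu = 0, Gamma_uuv = 0, Gamma_uvv = 0, Gamma_vuu = 0, Gamma_vuv = 0, Gamma_vvv = 36*v/(36*v^2 + 1)


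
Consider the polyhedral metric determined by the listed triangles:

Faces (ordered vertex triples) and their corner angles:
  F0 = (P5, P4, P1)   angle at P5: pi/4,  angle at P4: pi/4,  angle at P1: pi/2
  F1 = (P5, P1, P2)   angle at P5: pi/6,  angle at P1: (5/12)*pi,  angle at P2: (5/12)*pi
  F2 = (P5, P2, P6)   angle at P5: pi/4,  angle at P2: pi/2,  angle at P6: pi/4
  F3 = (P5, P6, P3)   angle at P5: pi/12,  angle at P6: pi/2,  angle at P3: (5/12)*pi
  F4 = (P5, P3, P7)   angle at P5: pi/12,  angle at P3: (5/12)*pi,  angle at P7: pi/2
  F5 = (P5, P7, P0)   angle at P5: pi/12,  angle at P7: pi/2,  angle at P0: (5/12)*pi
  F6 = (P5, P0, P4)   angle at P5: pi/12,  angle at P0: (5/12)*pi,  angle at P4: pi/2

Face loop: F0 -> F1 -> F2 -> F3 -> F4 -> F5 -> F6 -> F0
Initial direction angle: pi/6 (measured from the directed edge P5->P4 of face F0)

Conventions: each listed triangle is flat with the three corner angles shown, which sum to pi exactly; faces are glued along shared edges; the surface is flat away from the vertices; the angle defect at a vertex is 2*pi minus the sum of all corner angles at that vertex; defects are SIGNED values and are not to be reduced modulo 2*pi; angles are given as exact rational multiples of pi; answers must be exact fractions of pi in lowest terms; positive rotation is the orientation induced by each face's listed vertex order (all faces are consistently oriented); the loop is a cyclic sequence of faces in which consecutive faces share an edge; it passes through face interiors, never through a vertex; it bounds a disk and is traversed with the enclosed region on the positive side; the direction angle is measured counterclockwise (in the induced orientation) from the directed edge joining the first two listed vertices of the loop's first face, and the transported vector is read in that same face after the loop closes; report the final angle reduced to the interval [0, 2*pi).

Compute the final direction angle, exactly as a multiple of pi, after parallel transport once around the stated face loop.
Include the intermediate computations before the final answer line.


enclosed vertex P5: corner angles sum to pi, defect = 2*pi - pi = pi
the rotation equals the total enclosed defect, so the final angle is initial + defects (mod 2*pi)
final angle = pi/6 + pi = (7/6)*pi (mod 2*pi)

Answer: final direction angle = (7/6)*pi


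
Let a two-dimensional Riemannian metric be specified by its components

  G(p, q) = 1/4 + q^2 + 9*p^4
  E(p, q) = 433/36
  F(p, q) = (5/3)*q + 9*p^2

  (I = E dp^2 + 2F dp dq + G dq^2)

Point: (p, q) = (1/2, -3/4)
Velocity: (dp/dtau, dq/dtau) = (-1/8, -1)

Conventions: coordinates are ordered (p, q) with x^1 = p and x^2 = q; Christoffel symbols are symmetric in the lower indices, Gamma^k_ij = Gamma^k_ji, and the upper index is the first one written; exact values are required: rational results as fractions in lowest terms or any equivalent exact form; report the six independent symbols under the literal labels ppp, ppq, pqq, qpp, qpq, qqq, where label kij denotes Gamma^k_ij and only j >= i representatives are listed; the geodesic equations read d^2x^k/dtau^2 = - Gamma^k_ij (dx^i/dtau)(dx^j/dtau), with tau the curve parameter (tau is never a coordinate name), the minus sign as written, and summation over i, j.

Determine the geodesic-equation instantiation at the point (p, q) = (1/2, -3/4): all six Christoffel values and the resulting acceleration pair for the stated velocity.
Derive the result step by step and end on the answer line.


E = 433/36, F = 1, G = 11/8 at the point
E_p = 0, E_q = 0, F_p = 9, F_q = 5/3, G_p = 9/2, G_q = -3/2
EG - F^2 = 4475/288;  g^inv = (288/4475) * [[11/8, -1], [-1, 433/36]]
first-kind symbols [ij,l] = (1/2)(d_i g_jl + d_j g_il - d_l g_ij): [pp,p] = E_p/2 = 0, [pp,q] = F_p - E_q/2 = 9, [pq,p] = E_q/2 = 0, [pq,q] = G_p/2 = 9/4, [qq,p] = F_q - G_p/2 = -7/12, [qq,q] = G_q/2 = -3/4
Gamma^p_ij = (G*[ij,p] - F*[ij,q])/(EG - F^2), Gamma^q_ij = (E*[ij,q] - F*[ij,p])/(EG - F^2)
Gamma_ppp = -2592/4475, Gamma_ppq = -648/4475, Gamma_pqq = -3/895, Gamma_qpp = 31176/4475, Gamma_qpq = 7794/4475, Gamma_qqq = -486/895
d^2p/dtau^2 = -(Gamma_ppp*(-1/8)^2 + 2*Gamma_ppq*(-1/8)*(-1) + Gamma_pqq*(-1)^2) = 87/1790
d^2q/dtau^2 = -(Gamma_qpp*(-1/8)^2 + 2*Gamma_qpq*(-1/8)*(-1) + Gamma_qqq*(-1)^2) = -9/7160

Answer: Gamma_ppp = -2592/4475, Gamma_ppq = -648/4475, Gamma_pqq = -3/895, Gamma_qpp = 31176/4475, Gamma_qpq = 7794/4475, Gamma_qqq = -486/895; accelerations (d^2p/dtau^2, d^2q/dtau^2) = (87/1790, -9/7160)


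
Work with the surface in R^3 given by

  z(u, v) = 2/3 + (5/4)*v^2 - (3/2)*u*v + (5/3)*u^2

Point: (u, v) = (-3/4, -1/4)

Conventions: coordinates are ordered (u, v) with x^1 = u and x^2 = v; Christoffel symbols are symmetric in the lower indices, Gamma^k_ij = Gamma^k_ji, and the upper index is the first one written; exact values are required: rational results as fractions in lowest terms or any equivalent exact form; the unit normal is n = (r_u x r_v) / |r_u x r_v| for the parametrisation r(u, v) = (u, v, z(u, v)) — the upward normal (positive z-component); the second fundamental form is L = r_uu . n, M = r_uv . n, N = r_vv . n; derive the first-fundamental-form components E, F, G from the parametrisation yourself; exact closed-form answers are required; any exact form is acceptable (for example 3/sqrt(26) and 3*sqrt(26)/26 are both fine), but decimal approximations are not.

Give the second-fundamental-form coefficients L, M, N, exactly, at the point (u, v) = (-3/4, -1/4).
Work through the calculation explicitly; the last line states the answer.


z_u = -17/8, z_v = 1/2, z_uu = 10/3, z_uv = -3/2, z_vv = 5/2
E = 353/64, F = -17/16, G = 5/4; answer radicand W^2 = 369/64
unnormalised second-form numerators: l = 10/3, m = -3/2, n = 5/2; L = l/sqrt(369/64), and similarly M = m/sqrt(W^2), N = n/sqrt(W^2)

Answer: L = 80*sqrt(41)/369, M = -4*sqrt(41)/41, N = 20*sqrt(41)/123


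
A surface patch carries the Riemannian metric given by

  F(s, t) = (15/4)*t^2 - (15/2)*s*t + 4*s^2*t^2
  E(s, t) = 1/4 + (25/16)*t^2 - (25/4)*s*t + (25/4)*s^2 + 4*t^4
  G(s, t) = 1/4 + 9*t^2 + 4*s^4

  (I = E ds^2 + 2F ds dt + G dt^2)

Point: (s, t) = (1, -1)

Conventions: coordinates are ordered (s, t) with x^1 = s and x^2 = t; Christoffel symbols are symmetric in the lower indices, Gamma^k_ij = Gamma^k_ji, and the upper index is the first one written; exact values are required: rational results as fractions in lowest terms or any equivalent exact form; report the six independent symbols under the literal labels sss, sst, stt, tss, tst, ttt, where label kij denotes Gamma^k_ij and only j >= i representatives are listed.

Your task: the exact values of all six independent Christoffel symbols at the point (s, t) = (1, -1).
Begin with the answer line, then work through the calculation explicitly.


Answer: Gamma_sss = -19561/645, Gamma_sst = -6189/215, Gamma_stt = -17504/645, Gamma_tss = 95543/2580, Gamma_tst = 7253/215, Gamma_ttt = 19708/645

E = 293/16, F = 61/4, G = 53/4 at the point
E_s = 75/4, E_t = -203/8, F_s = 31/2, F_t = -23, G_s = 16, G_t = -18
EG - F^2 = 645/64;  g^inv = (64/645) * [[53/4, -61/4], [-61/4, 293/16]]
first-kind symbols [ij,l] = (1/2)(d_i g_jl + d_j g_il - d_l g_ij): [ss,s] = E_s/2 = 75/8, [ss,t] = F_s - E_t/2 = 451/16, [st,s] = E_t/2 = -203/16, [st,t] = G_s/2 = 8, [tt,s] = F_t - G_s/2 = -31, [tt,t] = G_t/2 = -9
Gamma^s_ij = (G*[ij,s] - F*[ij,t])/(EG - F^2), Gamma^t_ij = (E*[ij,t] - F*[ij,s])/(EG - F^2)
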